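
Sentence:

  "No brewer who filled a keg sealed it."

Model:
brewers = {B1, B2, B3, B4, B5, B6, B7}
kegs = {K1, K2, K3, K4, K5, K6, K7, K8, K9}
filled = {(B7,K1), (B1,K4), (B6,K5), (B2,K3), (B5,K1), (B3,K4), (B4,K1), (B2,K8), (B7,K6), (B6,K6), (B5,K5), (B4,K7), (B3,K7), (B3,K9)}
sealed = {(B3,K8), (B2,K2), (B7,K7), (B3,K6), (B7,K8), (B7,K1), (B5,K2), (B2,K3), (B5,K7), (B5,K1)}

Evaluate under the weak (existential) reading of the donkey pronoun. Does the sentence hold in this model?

False

"it" takes "a keg" as antecedent — a donkey pronoun bound across the clause boundary.
Truth condition: for no (b,k) with filled(b,k) does sealed(b,k) hold.
Restrictor pairs — does the scope hold? (B1,K4):fails  (B2,K3):holds  (B2,K8):fails  (B3,K4):fails  (B3,K7):fails  (B3,K9):fails  (B4,K1):fails  (B4,K7):fails  (B5,K1):holds  (B5,K5):fails  (B6,K5):fails  (B6,K6):fails  (B7,K1):holds  (B7,K6):fails
Scope holds for 3 pair(s), so the sentence is false.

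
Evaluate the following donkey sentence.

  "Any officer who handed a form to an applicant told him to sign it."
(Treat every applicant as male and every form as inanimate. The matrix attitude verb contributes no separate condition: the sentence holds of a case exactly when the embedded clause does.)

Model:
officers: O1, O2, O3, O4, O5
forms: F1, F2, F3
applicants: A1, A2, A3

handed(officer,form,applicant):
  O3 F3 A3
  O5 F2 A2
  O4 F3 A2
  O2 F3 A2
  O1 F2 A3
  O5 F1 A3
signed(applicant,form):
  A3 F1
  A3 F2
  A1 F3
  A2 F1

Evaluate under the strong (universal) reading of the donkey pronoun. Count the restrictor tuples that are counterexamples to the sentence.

4

"him" takes "an applicant" as antecedent and "it" takes "a form"; both are donkey pronouns co-varying with the restrictor.
Strong reading: for every (o,f,a) with handed(o,f,a), signed(a,f).
Restrictor triples: (O1,F2,A3)→signed(A3,F2) ✓  (O2,F3,A2)→signed(A2,F3) ✗  (O3,F3,A3)→signed(A3,F3) ✗  (O4,F3,A2)→signed(A2,F3) ✗  (O5,F1,A3)→signed(A3,F1) ✓  (O5,F2,A2)→signed(A2,F2) ✗
Counterexamples (restrictor triples failing the scope): 4.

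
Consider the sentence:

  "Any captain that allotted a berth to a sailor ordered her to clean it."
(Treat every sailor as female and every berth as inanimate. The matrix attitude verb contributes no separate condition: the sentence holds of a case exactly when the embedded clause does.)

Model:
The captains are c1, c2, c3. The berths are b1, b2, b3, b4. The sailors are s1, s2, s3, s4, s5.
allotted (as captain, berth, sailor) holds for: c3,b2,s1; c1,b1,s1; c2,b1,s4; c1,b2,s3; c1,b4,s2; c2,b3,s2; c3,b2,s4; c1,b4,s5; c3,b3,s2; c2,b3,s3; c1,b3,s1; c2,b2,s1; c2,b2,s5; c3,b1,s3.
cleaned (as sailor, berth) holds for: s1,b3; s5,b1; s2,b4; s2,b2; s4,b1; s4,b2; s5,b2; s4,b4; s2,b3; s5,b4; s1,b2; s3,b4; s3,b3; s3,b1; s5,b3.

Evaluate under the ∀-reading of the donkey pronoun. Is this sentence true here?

"her" takes "a sailor" as antecedent and "it" takes "a berth"; both are donkey pronouns co-varying with the restrictor.
Strong reading: for every (c,b,s) with allotted(c,b,s), cleaned(s,b).
Restrictor triples: (c1,b1,s1)→cleaned(s1,b1) ✗  (c1,b2,s3)→cleaned(s3,b2) ✗  (c1,b3,s1)→cleaned(s1,b3) ✓  (c1,b4,s2)→cleaned(s2,b4) ✓  (c1,b4,s5)→cleaned(s5,b4) ✓  (c2,b1,s4)→cleaned(s4,b1) ✓  (c2,b2,s1)→cleaned(s1,b2) ✓  (c2,b2,s5)→cleaned(s5,b2) ✓  (c2,b3,s2)→cleaned(s2,b3) ✓  (c2,b3,s3)→cleaned(s3,b3) ✓  (c3,b1,s3)→cleaned(s3,b1) ✓  (c3,b2,s1)→cleaned(s1,b2) ✓  (c3,b2,s4)→cleaned(s4,b2) ✓  (c3,b3,s2)→cleaned(s2,b3) ✓
Counterexample: (c1,b1,s1) — cleaned(s1,b1) does not hold.

False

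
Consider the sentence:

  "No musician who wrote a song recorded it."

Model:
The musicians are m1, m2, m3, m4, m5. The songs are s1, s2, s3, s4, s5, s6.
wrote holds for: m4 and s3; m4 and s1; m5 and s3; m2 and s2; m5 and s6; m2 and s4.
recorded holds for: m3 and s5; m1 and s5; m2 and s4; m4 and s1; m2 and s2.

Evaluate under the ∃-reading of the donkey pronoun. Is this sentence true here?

False

"it" takes "a song" as antecedent — a donkey pronoun bound across the clause boundary.
Truth condition: for no (m,s) with wrote(m,s) does recorded(m,s) hold.
Restrictor pairs — does the scope hold? (m2,s2):holds  (m2,s4):holds  (m4,s1):holds  (m4,s3):fails  (m5,s3):fails  (m5,s6):fails
Scope holds for 3 pair(s), so the sentence is false.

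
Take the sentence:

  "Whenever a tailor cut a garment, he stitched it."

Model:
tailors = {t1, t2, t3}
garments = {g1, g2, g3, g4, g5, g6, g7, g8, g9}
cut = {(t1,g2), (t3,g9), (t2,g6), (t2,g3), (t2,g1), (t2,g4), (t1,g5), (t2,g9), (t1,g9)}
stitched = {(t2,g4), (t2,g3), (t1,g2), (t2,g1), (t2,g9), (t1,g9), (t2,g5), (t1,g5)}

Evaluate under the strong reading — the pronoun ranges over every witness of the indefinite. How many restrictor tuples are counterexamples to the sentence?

2

"it" takes "a garment" as antecedent — a donkey pronoun bound across the clause boundary.
Strong reading: for every (t,g) with cut(t,g), stitched(t,g).
Restrictor pairs: (t1,g2) ✓  (t1,g5) ✓  (t1,g9) ✓  (t2,g1) ✓  (t2,g3) ✓  (t2,g4) ✓  (t2,g6) ✗  (t2,g9) ✓  (t3,g9) ✗
Counterexamples (restrictor pairs failing the scope): 2.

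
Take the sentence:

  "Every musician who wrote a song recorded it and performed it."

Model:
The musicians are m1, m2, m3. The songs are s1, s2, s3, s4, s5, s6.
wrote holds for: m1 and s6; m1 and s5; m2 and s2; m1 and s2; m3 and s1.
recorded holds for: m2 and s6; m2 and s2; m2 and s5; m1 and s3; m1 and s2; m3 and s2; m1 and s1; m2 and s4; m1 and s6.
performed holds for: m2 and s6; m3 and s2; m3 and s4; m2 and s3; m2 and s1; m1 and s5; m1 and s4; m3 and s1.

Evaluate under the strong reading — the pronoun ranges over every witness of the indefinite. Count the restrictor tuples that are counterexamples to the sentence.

5

"it" takes "a song" as antecedent — a donkey pronoun bound across the clause boundary.
Strong reading: for every (m,s) with wrote(m,s), recorded(m,s) ∧ performed(m,s).
Restrictor pairs: (m1,s2) ✗  (m1,s5) ✗  (m1,s6) ✗  (m2,s2) ✗  (m3,s1) ✗
Counterexamples (restrictor pairs failing the scope): 5.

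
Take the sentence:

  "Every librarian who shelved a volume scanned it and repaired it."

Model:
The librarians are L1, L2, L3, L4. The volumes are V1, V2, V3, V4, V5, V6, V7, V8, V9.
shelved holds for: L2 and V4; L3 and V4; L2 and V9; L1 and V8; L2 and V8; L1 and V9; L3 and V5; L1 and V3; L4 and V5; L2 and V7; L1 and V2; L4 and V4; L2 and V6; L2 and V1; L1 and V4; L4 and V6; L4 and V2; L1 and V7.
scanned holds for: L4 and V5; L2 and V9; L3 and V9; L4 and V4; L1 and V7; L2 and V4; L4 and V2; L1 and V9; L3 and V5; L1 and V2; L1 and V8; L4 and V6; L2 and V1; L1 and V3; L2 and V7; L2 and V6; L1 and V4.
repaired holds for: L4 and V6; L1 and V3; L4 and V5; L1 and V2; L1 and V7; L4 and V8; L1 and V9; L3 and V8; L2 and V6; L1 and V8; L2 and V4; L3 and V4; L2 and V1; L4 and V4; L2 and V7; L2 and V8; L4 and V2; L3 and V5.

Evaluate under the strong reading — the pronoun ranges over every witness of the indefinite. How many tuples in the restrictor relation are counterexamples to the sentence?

"it" takes "a volume" as antecedent — a donkey pronoun bound across the clause boundary.
Strong reading: for every (l,v) with shelved(l,v), scanned(l,v) ∧ repaired(l,v).
Restrictor pairs: (L1,V2) ✓  (L1,V3) ✓  (L1,V4) ✗  (L1,V7) ✓  (L1,V8) ✓  (L1,V9) ✓  (L2,V1) ✓  (L2,V4) ✓  (L2,V6) ✓  (L2,V7) ✓  (L2,V8) ✗  (L2,V9) ✗  (L3,V4) ✗  (L3,V5) ✓  (L4,V2) ✓  (L4,V4) ✓  (L4,V5) ✓  (L4,V6) ✓
Counterexamples (restrictor pairs failing the scope): 4.

4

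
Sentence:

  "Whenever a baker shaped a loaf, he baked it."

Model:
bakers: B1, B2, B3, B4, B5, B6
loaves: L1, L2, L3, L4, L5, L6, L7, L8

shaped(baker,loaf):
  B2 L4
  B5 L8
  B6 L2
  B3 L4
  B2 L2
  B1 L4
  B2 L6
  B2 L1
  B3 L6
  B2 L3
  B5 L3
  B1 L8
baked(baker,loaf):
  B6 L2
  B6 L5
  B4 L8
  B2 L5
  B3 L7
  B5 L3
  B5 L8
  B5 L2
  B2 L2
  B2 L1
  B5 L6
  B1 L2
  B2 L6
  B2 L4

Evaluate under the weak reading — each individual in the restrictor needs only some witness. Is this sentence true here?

False

"it" takes "a loaf" as antecedent — a donkey pronoun bound across the clause boundary.
Weak reading: every baker b with some shaped-loaf has at least one shaped-loaf l such that baked(b,l).
Per baker: B1:✗  B2:✓  B3:✗  B5:✓  B6:✓
B1 has no witness among its shaped-loaves.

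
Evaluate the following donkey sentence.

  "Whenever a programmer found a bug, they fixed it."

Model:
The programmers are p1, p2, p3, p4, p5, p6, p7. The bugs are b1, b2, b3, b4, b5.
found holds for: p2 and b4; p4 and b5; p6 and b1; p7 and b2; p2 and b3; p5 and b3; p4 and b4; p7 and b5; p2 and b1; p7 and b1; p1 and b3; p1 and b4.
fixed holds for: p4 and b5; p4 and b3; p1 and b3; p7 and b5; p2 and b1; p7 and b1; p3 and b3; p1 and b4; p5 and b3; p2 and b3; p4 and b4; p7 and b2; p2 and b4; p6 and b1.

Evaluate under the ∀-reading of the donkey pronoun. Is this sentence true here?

"it" takes "a bug" as antecedent — a donkey pronoun bound across the clause boundary.
Strong reading: for every (p,b) with found(p,b), fixed(p,b).
Restrictor pairs: (p1,b3) ✓  (p1,b4) ✓  (p2,b1) ✓  (p2,b3) ✓  (p2,b4) ✓  (p4,b4) ✓  (p4,b5) ✓  (p5,b3) ✓  (p6,b1) ✓  (p7,b1) ✓  (p7,b2) ✓  (p7,b5) ✓
Every restrictor pair satisfies the scope.

True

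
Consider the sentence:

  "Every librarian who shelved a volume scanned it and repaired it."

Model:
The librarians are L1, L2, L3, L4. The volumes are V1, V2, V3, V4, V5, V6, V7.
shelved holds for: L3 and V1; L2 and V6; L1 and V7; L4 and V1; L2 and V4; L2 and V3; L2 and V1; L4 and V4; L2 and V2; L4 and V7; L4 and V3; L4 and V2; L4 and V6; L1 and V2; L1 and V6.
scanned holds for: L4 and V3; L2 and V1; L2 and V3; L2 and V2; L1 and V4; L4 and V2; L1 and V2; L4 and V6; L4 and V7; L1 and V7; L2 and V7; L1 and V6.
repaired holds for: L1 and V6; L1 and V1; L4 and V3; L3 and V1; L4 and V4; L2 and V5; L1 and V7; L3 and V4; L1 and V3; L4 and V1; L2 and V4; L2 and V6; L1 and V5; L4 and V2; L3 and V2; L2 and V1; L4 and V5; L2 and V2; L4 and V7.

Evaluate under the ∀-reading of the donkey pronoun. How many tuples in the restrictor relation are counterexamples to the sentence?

"it" takes "a volume" as antecedent — a donkey pronoun bound across the clause boundary.
Strong reading: for every (l,v) with shelved(l,v), scanned(l,v) ∧ repaired(l,v).
Restrictor pairs: (L1,V2) ✗  (L1,V6) ✓  (L1,V7) ✓  (L2,V1) ✓  (L2,V2) ✓  (L2,V3) ✗  (L2,V4) ✗  (L2,V6) ✗  (L3,V1) ✗  (L4,V1) ✗  (L4,V2) ✓  (L4,V3) ✓  (L4,V4) ✗  (L4,V6) ✗  (L4,V7) ✓
Counterexamples (restrictor pairs failing the scope): 8.

8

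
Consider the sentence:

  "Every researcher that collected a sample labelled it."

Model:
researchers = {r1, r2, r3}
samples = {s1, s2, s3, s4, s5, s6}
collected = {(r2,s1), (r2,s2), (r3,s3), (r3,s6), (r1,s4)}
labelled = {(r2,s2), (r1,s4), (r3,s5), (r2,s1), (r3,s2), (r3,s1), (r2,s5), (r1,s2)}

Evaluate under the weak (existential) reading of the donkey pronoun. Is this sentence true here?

"it" takes "a sample" as antecedent — a donkey pronoun bound across the clause boundary.
Weak reading: every researcher r with some collected-sample has at least one collected-sample s such that labelled(r,s).
Per researcher: r1:✓  r2:✓  r3:✗
r3 has no witness among its collected-samples.

False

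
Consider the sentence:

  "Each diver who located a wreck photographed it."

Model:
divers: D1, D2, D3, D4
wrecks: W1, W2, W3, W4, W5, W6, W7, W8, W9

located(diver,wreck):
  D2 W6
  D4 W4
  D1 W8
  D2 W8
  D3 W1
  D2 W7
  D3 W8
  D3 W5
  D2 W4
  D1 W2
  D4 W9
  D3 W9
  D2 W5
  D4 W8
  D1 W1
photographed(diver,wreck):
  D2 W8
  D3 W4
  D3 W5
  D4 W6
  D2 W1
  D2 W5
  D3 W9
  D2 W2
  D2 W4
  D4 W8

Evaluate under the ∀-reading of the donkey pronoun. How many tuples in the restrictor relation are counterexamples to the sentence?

"it" takes "a wreck" as antecedent — a donkey pronoun bound across the clause boundary.
Strong reading: for every (d,w) with located(d,w), photographed(d,w).
Restrictor pairs: (D1,W1) ✗  (D1,W2) ✗  (D1,W8) ✗  (D2,W4) ✓  (D2,W5) ✓  (D2,W6) ✗  (D2,W7) ✗  (D2,W8) ✓  (D3,W1) ✗  (D3,W5) ✓  (D3,W8) ✗  (D3,W9) ✓  (D4,W4) ✗  (D4,W8) ✓  (D4,W9) ✗
Counterexamples (restrictor pairs failing the scope): 9.

9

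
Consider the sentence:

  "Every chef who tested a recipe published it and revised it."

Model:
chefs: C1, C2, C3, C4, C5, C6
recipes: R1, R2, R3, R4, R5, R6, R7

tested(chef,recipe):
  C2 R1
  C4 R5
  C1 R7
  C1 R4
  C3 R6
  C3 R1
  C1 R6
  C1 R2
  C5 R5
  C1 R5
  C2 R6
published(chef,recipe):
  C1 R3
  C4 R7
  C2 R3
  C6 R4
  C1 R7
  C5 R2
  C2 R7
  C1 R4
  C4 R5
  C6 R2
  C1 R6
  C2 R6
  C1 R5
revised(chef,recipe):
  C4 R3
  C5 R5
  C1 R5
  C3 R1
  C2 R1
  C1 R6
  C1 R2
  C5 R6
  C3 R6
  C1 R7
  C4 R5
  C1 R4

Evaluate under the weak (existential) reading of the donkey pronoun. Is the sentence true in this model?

False

"it" takes "a recipe" as antecedent — a donkey pronoun bound across the clause boundary.
Weak reading: every chef c with some tested-recipe has at least one tested-recipe r such that published(c,r) ∧ revised(c,r).
Per chef: C1:✓  C2:✗  C3:✗  C4:✓  C5:✗
C2 has no witness among its tested-recipes.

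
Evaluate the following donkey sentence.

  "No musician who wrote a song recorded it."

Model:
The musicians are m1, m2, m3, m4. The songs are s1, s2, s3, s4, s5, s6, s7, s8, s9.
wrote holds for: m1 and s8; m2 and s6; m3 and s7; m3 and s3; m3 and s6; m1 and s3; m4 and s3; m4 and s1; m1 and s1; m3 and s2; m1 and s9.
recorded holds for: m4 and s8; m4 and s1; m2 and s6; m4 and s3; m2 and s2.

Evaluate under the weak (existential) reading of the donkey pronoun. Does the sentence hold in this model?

"it" takes "a song" as antecedent — a donkey pronoun bound across the clause boundary.
Truth condition: for no (m,s) with wrote(m,s) does recorded(m,s) hold.
Restrictor pairs — does the scope hold? (m1,s1):fails  (m1,s3):fails  (m1,s8):fails  (m1,s9):fails  (m2,s6):holds  (m3,s2):fails  (m3,s3):fails  (m3,s6):fails  (m3,s7):fails  (m4,s1):holds  (m4,s3):holds
Scope holds for 3 pair(s), so the sentence is false.

False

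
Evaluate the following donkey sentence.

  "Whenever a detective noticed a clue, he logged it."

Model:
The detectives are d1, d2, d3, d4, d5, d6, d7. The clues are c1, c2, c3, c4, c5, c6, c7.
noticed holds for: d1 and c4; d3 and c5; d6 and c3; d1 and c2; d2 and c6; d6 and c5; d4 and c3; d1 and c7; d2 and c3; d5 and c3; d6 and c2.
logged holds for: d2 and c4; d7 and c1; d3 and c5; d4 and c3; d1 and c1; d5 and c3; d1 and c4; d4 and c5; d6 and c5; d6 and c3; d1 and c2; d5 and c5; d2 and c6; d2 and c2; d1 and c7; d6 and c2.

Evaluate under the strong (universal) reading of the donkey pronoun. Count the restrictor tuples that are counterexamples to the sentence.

1

"it" takes "a clue" as antecedent — a donkey pronoun bound across the clause boundary.
Strong reading: for every (d,c) with noticed(d,c), logged(d,c).
Restrictor pairs: (d1,c2) ✓  (d1,c4) ✓  (d1,c7) ✓  (d2,c3) ✗  (d2,c6) ✓  (d3,c5) ✓  (d4,c3) ✓  (d5,c3) ✓  (d6,c2) ✓  (d6,c3) ✓  (d6,c5) ✓
Counterexamples (restrictor pairs failing the scope): 1.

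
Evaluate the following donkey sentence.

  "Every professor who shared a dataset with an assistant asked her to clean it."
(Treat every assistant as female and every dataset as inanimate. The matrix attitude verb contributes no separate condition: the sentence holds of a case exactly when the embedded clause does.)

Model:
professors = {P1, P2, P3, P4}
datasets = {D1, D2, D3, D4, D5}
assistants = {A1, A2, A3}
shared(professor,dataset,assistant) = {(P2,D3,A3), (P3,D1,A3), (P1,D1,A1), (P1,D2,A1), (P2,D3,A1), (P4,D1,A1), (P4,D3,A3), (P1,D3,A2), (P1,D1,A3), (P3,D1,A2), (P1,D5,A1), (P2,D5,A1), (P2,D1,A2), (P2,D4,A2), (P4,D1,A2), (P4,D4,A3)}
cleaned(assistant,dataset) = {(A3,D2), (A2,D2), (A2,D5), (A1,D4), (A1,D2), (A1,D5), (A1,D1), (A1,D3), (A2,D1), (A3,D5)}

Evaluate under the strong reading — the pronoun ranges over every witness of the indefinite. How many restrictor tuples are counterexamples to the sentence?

7

"her" takes "an assistant" as antecedent and "it" takes "a dataset"; both are donkey pronouns co-varying with the restrictor.
Strong reading: for every (p,d,a) with shared(p,d,a), cleaned(a,d).
Restrictor triples: (P1,D1,A1)→cleaned(A1,D1) ✓  (P1,D1,A3)→cleaned(A3,D1) ✗  (P1,D2,A1)→cleaned(A1,D2) ✓  (P1,D3,A2)→cleaned(A2,D3) ✗  (P1,D5,A1)→cleaned(A1,D5) ✓  (P2,D1,A2)→cleaned(A2,D1) ✓  (P2,D3,A1)→cleaned(A1,D3) ✓  (P2,D3,A3)→cleaned(A3,D3) ✗  (P2,D4,A2)→cleaned(A2,D4) ✗  (P2,D5,A1)→cleaned(A1,D5) ✓  (P3,D1,A2)→cleaned(A2,D1) ✓  (P3,D1,A3)→cleaned(A3,D1) ✗  (P4,D1,A1)→cleaned(A1,D1) ✓  (P4,D1,A2)→cleaned(A2,D1) ✓  (P4,D3,A3)→cleaned(A3,D3) ✗  (P4,D4,A3)→cleaned(A3,D4) ✗
Counterexamples (restrictor triples failing the scope): 7.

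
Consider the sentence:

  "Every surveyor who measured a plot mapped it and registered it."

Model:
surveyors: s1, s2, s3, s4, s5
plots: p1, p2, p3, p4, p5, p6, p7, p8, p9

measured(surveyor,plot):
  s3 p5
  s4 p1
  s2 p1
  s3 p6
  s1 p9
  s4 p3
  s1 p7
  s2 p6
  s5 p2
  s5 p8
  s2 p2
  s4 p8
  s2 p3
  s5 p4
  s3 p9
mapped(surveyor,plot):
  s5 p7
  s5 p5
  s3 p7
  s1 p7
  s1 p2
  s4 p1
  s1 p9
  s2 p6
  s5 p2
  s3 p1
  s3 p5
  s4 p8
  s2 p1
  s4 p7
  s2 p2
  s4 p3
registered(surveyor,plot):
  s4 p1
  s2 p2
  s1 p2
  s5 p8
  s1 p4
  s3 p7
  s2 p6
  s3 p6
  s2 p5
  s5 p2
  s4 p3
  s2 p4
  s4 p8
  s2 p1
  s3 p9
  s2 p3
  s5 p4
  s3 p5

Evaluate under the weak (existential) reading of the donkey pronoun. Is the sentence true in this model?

"it" takes "a plot" as antecedent — a donkey pronoun bound across the clause boundary.
Weak reading: every surveyor s with some measured-plot has at least one measured-plot p such that mapped(s,p) ∧ registered(s,p).
Per surveyor: s1:✗  s2:✓  s3:✓  s4:✓  s5:✓
s1 has no witness among its measured-plots.

False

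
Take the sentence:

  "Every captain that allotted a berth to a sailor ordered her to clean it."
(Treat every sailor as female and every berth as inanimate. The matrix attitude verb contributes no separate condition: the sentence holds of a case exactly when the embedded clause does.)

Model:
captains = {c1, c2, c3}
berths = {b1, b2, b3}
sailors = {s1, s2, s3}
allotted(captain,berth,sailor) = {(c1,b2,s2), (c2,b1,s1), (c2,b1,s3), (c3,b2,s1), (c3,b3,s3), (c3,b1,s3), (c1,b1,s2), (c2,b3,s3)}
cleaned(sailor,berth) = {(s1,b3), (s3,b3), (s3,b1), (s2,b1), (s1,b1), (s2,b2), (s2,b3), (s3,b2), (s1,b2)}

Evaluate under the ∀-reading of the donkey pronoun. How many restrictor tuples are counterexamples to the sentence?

"her" takes "a sailor" as antecedent and "it" takes "a berth"; both are donkey pronouns co-varying with the restrictor.
Strong reading: for every (c,b,s) with allotted(c,b,s), cleaned(s,b).
Restrictor triples: (c1,b1,s2)→cleaned(s2,b1) ✓  (c1,b2,s2)→cleaned(s2,b2) ✓  (c2,b1,s1)→cleaned(s1,b1) ✓  (c2,b1,s3)→cleaned(s3,b1) ✓  (c2,b3,s3)→cleaned(s3,b3) ✓  (c3,b1,s3)→cleaned(s3,b1) ✓  (c3,b2,s1)→cleaned(s1,b2) ✓  (c3,b3,s3)→cleaned(s3,b3) ✓
Counterexamples (restrictor triples failing the scope): 0.

0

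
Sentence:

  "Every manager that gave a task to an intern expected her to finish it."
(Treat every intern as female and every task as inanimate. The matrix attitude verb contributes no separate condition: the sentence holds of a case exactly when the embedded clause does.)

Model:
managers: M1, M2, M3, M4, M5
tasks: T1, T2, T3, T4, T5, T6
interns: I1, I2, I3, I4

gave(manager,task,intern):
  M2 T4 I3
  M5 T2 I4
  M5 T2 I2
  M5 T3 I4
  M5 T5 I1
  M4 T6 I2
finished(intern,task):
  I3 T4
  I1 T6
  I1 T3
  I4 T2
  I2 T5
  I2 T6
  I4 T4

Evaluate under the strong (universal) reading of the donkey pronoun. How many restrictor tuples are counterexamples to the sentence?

"her" takes "an intern" as antecedent and "it" takes "a task"; both are donkey pronouns co-varying with the restrictor.
Strong reading: for every (m,t,i) with gave(m,t,i), finished(i,t).
Restrictor triples: (M2,T4,I3)→finished(I3,T4) ✓  (M4,T6,I2)→finished(I2,T6) ✓  (M5,T2,I2)→finished(I2,T2) ✗  (M5,T2,I4)→finished(I4,T2) ✓  (M5,T3,I4)→finished(I4,T3) ✗  (M5,T5,I1)→finished(I1,T5) ✗
Counterexamples (restrictor triples failing the scope): 3.

3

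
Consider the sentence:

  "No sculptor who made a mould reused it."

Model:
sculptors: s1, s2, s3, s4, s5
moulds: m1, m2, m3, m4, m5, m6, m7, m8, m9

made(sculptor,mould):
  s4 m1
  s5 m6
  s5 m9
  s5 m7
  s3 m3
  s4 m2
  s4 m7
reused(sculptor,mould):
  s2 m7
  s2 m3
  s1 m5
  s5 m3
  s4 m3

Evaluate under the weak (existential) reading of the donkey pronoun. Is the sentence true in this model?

True

"it" takes "a mould" as antecedent — a donkey pronoun bound across the clause boundary.
Truth condition: for no (s,m) with made(s,m) does reused(s,m) hold.
Restrictor pairs — does the scope hold? (s3,m3):fails  (s4,m1):fails  (s4,m2):fails  (s4,m7):fails  (s5,m6):fails  (s5,m7):fails  (s5,m9):fails
Scope holds for no restrictor pair, so the sentence is true.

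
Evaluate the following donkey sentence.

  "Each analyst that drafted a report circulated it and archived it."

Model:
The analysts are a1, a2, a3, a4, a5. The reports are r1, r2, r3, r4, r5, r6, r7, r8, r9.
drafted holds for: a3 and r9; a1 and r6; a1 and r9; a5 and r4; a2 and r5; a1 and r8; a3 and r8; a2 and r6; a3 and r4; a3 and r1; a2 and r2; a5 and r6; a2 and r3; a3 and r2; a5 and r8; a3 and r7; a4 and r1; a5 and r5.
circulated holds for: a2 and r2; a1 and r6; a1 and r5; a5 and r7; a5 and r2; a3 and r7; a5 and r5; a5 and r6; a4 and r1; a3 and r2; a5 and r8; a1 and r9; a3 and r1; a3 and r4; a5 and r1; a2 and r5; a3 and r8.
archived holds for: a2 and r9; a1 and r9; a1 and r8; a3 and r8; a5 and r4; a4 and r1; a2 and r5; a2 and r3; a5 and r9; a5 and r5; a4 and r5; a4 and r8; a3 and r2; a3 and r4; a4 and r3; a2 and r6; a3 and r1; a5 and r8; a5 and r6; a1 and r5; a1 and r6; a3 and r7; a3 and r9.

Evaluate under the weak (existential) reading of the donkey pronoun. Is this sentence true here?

True

"it" takes "a report" as antecedent — a donkey pronoun bound across the clause boundary.
Weak reading: every analyst a with some drafted-report has at least one drafted-report r such that circulated(a,r) ∧ archived(a,r).
Per analyst: a1:✓  a2:✓  a3:✓  a4:✓  a5:✓
Every analyst in the restrictor has a witness.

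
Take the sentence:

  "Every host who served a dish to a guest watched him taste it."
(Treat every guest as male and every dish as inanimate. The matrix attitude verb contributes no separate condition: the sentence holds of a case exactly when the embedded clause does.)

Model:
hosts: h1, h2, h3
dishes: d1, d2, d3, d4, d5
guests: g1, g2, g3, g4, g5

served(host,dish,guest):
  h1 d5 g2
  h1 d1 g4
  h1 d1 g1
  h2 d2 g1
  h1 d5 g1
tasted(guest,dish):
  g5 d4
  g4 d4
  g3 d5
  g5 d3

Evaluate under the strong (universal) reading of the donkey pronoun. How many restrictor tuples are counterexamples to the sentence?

"him" takes "a guest" as antecedent and "it" takes "a dish"; both are donkey pronouns co-varying with the restrictor.
Strong reading: for every (h,d,g) with served(h,d,g), tasted(g,d).
Restrictor triples: (h1,d1,g1)→tasted(g1,d1) ✗  (h1,d1,g4)→tasted(g4,d1) ✗  (h1,d5,g1)→tasted(g1,d5) ✗  (h1,d5,g2)→tasted(g2,d5) ✗  (h2,d2,g1)→tasted(g1,d2) ✗
Counterexamples (restrictor triples failing the scope): 5.

5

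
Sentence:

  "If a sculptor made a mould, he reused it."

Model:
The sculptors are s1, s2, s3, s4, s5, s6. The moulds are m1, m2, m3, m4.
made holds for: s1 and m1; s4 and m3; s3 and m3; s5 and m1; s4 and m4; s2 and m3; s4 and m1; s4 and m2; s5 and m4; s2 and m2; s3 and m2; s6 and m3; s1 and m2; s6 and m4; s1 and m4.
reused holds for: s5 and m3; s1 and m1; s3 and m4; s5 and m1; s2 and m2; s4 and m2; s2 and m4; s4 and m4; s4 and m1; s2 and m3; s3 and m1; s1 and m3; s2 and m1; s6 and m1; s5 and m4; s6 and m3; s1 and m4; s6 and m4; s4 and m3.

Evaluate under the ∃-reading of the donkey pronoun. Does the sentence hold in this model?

False

"it" takes "a mould" as antecedent — a donkey pronoun bound across the clause boundary.
Weak reading: every sculptor s with some made-mould has at least one made-mould m such that reused(s,m).
Per sculptor: s1:✓  s2:✓  s3:✗  s4:✓  s5:✓  s6:✓
s3 has no witness among its made-moulds.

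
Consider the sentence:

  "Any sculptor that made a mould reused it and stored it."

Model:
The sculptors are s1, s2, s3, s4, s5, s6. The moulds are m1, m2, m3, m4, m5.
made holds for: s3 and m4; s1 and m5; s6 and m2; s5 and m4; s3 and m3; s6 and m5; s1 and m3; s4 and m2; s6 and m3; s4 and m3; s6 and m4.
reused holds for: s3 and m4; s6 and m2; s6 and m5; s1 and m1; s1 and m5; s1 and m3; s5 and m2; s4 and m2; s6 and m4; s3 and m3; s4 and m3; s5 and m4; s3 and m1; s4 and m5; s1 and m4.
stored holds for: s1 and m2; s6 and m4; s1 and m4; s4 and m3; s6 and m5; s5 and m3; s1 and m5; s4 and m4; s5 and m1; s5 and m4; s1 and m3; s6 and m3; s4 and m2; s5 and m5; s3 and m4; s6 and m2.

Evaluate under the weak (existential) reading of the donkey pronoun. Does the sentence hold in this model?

True

"it" takes "a mould" as antecedent — a donkey pronoun bound across the clause boundary.
Weak reading: every sculptor s with some made-mould has at least one made-mould m such that reused(s,m) ∧ stored(s,m).
Per sculptor: s1:✓  s3:✓  s4:✓  s5:✓  s6:✓
Every sculptor in the restrictor has a witness.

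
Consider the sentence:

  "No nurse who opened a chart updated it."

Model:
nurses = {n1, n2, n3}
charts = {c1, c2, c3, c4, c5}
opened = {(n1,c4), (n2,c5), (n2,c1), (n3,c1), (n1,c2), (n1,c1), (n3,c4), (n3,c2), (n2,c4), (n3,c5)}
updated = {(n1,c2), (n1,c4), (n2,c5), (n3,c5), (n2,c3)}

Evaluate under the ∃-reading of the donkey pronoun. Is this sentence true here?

"it" takes "a chart" as antecedent — a donkey pronoun bound across the clause boundary.
Truth condition: for no (n,c) with opened(n,c) does updated(n,c) hold.
Restrictor pairs — does the scope hold? (n1,c1):fails  (n1,c2):holds  (n1,c4):holds  (n2,c1):fails  (n2,c4):fails  (n2,c5):holds  (n3,c1):fails  (n3,c2):fails  (n3,c4):fails  (n3,c5):holds
Scope holds for 4 pair(s), so the sentence is false.

False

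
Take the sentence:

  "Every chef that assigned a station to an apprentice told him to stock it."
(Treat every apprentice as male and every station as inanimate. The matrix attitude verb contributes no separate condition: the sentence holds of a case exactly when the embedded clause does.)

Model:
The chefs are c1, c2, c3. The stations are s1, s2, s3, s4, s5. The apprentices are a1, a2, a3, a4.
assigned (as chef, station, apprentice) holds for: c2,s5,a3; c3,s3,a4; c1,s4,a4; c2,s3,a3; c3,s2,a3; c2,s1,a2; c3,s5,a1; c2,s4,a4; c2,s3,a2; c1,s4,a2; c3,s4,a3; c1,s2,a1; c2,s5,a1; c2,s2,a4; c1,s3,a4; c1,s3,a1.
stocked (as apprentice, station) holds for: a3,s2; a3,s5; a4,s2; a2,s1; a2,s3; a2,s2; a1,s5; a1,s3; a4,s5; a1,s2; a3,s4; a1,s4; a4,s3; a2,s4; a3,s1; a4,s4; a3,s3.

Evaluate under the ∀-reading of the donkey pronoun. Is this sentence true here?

"him" takes "an apprentice" as antecedent and "it" takes "a station"; both are donkey pronouns co-varying with the restrictor.
Strong reading: for every (c,s,a) with assigned(c,s,a), stocked(a,s).
Restrictor triples: (c1,s2,a1)→stocked(a1,s2) ✓  (c1,s3,a1)→stocked(a1,s3) ✓  (c1,s3,a4)→stocked(a4,s3) ✓  (c1,s4,a2)→stocked(a2,s4) ✓  (c1,s4,a4)→stocked(a4,s4) ✓  (c2,s1,a2)→stocked(a2,s1) ✓  (c2,s2,a4)→stocked(a4,s2) ✓  (c2,s3,a2)→stocked(a2,s3) ✓  (c2,s3,a3)→stocked(a3,s3) ✓  (c2,s4,a4)→stocked(a4,s4) ✓  (c2,s5,a1)→stocked(a1,s5) ✓  (c2,s5,a3)→stocked(a3,s5) ✓  (c3,s2,a3)→stocked(a3,s2) ✓  (c3,s3,a4)→stocked(a4,s3) ✓  (c3,s4,a3)→stocked(a3,s4) ✓  (c3,s5,a1)→stocked(a1,s5) ✓
Every restrictor triple satisfies the scope.

True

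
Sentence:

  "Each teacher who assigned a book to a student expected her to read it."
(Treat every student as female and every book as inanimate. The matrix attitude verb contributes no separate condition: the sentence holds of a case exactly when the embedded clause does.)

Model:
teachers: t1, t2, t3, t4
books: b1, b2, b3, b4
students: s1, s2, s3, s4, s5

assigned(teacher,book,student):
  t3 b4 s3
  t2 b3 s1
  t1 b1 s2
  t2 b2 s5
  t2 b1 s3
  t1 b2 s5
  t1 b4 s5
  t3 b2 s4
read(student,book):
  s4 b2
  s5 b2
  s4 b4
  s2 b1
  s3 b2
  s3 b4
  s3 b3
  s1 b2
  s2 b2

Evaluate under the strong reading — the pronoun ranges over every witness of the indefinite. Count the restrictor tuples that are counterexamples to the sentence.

"her" takes "a student" as antecedent and "it" takes "a book"; both are donkey pronouns co-varying with the restrictor.
Strong reading: for every (t,b,s) with assigned(t,b,s), read(s,b).
Restrictor triples: (t1,b1,s2)→read(s2,b1) ✓  (t1,b2,s5)→read(s5,b2) ✓  (t1,b4,s5)→read(s5,b4) ✗  (t2,b1,s3)→read(s3,b1) ✗  (t2,b2,s5)→read(s5,b2) ✓  (t2,b3,s1)→read(s1,b3) ✗  (t3,b2,s4)→read(s4,b2) ✓  (t3,b4,s3)→read(s3,b4) ✓
Counterexamples (restrictor triples failing the scope): 3.

3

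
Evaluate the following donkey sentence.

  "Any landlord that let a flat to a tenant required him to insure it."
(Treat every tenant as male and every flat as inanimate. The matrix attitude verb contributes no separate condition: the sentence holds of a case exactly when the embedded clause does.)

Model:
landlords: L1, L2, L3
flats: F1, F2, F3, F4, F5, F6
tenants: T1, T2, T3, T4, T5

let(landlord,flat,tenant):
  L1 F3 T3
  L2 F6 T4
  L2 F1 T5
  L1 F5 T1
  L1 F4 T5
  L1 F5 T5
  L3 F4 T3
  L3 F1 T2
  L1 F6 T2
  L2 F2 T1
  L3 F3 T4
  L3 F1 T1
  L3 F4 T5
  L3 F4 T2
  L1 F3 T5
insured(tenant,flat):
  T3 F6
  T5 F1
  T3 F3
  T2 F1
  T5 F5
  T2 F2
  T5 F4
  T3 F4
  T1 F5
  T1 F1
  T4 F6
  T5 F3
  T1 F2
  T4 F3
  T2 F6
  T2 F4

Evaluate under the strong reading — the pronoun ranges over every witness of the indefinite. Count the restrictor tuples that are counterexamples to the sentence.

0

"him" takes "a tenant" as antecedent and "it" takes "a flat"; both are donkey pronouns co-varying with the restrictor.
Strong reading: for every (l,f,t) with let(l,f,t), insured(t,f).
Restrictor triples: (L1,F3,T3)→insured(T3,F3) ✓  (L1,F3,T5)→insured(T5,F3) ✓  (L1,F4,T5)→insured(T5,F4) ✓  (L1,F5,T1)→insured(T1,F5) ✓  (L1,F5,T5)→insured(T5,F5) ✓  (L1,F6,T2)→insured(T2,F6) ✓  (L2,F1,T5)→insured(T5,F1) ✓  (L2,F2,T1)→insured(T1,F2) ✓  (L2,F6,T4)→insured(T4,F6) ✓  (L3,F1,T1)→insured(T1,F1) ✓  (L3,F1,T2)→insured(T2,F1) ✓  (L3,F3,T4)→insured(T4,F3) ✓  (L3,F4,T2)→insured(T2,F4) ✓  (L3,F4,T3)→insured(T3,F4) ✓  (L3,F4,T5)→insured(T5,F4) ✓
Counterexamples (restrictor triples failing the scope): 0.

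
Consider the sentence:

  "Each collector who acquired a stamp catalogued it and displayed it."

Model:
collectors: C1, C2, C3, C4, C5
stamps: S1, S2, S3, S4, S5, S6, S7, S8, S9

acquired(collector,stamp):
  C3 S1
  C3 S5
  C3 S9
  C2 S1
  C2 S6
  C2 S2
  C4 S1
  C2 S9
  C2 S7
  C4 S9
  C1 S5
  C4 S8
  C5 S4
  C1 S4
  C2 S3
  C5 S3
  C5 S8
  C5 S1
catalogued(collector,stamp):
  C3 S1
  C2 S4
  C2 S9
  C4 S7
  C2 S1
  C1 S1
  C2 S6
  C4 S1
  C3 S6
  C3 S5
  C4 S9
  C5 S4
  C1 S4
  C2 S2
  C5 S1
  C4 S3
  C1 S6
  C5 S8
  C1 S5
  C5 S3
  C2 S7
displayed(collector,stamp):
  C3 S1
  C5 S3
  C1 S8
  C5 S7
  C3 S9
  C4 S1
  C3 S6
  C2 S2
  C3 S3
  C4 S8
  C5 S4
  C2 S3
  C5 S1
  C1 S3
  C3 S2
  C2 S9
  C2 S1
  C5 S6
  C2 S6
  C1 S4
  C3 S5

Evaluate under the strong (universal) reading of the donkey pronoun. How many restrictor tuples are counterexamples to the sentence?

7

"it" takes "a stamp" as antecedent — a donkey pronoun bound across the clause boundary.
Strong reading: for every (c,s) with acquired(c,s), catalogued(c,s) ∧ displayed(c,s).
Restrictor pairs: (C1,S4) ✓  (C1,S5) ✗  (C2,S1) ✓  (C2,S2) ✓  (C2,S3) ✗  (C2,S6) ✓  (C2,S7) ✗  (C2,S9) ✓  (C3,S1) ✓  (C3,S5) ✓  (C3,S9) ✗  (C4,S1) ✓  (C4,S8) ✗  (C4,S9) ✗  (C5,S1) ✓  (C5,S3) ✓  (C5,S4) ✓  (C5,S8) ✗
Counterexamples (restrictor pairs failing the scope): 7.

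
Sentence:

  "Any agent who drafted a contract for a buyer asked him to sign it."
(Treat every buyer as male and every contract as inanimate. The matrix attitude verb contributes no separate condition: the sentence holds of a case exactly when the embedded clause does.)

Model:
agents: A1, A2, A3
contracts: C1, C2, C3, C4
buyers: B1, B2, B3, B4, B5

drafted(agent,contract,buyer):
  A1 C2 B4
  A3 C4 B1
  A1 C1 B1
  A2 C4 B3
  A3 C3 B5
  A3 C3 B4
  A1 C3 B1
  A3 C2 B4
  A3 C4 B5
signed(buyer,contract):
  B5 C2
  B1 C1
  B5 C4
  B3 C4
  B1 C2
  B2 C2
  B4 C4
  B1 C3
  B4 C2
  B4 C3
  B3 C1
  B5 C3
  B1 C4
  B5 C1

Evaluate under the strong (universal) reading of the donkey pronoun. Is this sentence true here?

"him" takes "a buyer" as antecedent and "it" takes "a contract"; both are donkey pronouns co-varying with the restrictor.
Strong reading: for every (a,c,b) with drafted(a,c,b), signed(b,c).
Restrictor triples: (A1,C1,B1)→signed(B1,C1) ✓  (A1,C2,B4)→signed(B4,C2) ✓  (A1,C3,B1)→signed(B1,C3) ✓  (A2,C4,B3)→signed(B3,C4) ✓  (A3,C2,B4)→signed(B4,C2) ✓  (A3,C3,B4)→signed(B4,C3) ✓  (A3,C3,B5)→signed(B5,C3) ✓  (A3,C4,B1)→signed(B1,C4) ✓  (A3,C4,B5)→signed(B5,C4) ✓
Every restrictor triple satisfies the scope.

True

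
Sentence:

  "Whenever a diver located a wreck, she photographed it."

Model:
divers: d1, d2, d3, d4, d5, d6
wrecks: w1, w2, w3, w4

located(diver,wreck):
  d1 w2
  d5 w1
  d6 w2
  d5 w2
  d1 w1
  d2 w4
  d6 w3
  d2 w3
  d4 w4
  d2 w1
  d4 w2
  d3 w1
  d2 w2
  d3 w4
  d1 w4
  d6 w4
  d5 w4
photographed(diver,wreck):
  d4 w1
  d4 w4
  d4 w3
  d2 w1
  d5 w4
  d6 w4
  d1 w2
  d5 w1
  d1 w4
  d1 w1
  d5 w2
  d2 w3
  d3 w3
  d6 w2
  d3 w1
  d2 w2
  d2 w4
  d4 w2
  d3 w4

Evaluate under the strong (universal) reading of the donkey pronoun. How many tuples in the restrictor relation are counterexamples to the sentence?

1

"it" takes "a wreck" as antecedent — a donkey pronoun bound across the clause boundary.
Strong reading: for every (d,w) with located(d,w), photographed(d,w).
Restrictor pairs: (d1,w1) ✓  (d1,w2) ✓  (d1,w4) ✓  (d2,w1) ✓  (d2,w2) ✓  (d2,w3) ✓  (d2,w4) ✓  (d3,w1) ✓  (d3,w4) ✓  (d4,w2) ✓  (d4,w4) ✓  (d5,w1) ✓  (d5,w2) ✓  (d5,w4) ✓  (d6,w2) ✓  (d6,w3) ✗  (d6,w4) ✓
Counterexamples (restrictor pairs failing the scope): 1.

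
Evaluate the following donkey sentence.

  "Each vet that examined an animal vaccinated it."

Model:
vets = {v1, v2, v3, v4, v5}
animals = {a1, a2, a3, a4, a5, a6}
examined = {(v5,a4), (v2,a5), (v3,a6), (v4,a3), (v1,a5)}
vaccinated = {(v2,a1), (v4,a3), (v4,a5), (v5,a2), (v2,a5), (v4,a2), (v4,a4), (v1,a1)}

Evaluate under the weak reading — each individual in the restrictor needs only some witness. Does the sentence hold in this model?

"it" takes "an animal" as antecedent — a donkey pronoun bound across the clause boundary.
Weak reading: every vet v with some examined-animal has at least one examined-animal a such that vaccinated(v,a).
Per vet: v1:✗  v2:✓  v3:✗  v4:✓  v5:✗
v1 has no witness among its examined-animals.

False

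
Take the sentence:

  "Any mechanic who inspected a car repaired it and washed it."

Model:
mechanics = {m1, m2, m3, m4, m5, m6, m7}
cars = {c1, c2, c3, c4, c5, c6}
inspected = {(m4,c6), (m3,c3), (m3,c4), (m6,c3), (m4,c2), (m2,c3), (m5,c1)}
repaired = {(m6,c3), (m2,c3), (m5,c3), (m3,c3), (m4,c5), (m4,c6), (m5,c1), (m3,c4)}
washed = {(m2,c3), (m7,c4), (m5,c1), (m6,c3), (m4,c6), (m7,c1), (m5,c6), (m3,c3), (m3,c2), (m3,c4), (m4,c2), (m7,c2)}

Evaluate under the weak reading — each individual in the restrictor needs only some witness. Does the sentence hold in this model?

"it" takes "a car" as antecedent — a donkey pronoun bound across the clause boundary.
Weak reading: every mechanic m with some inspected-car has at least one inspected-car c such that repaired(m,c) ∧ washed(m,c).
Per mechanic: m2:✓  m3:✓  m4:✓  m5:✓  m6:✓
Every mechanic in the restrictor has a witness.

True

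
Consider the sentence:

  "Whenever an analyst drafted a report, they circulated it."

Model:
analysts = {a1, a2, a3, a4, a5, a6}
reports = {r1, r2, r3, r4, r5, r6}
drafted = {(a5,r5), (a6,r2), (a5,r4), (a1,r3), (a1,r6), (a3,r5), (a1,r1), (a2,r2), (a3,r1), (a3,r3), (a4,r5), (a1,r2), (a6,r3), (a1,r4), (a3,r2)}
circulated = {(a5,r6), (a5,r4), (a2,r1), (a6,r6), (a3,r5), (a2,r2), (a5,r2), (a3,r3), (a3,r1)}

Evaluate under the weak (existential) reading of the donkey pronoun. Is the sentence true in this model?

"it" takes "a report" as antecedent — a donkey pronoun bound across the clause boundary.
Weak reading: every analyst a with some drafted-report has at least one drafted-report r such that circulated(a,r).
Per analyst: a1:✗  a2:✓  a3:✓  a4:✗  a5:✓  a6:✗
a1 has no witness among its drafted-reports.

False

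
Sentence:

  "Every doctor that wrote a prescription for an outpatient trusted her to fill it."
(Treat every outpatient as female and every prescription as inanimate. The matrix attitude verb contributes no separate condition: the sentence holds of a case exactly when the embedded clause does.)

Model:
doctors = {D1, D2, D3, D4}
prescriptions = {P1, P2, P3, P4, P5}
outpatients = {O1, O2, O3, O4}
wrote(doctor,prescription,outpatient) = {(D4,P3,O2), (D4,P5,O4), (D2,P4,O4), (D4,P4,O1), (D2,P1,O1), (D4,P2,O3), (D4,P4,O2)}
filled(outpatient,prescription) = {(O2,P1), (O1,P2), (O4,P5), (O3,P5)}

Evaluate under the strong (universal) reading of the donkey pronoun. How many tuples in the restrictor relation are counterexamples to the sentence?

"her" takes "an outpatient" as antecedent and "it" takes "a prescription"; both are donkey pronouns co-varying with the restrictor.
Strong reading: for every (d,p,o) with wrote(d,p,o), filled(o,p).
Restrictor triples: (D2,P1,O1)→filled(O1,P1) ✗  (D2,P4,O4)→filled(O4,P4) ✗  (D4,P2,O3)→filled(O3,P2) ✗  (D4,P3,O2)→filled(O2,P3) ✗  (D4,P4,O1)→filled(O1,P4) ✗  (D4,P4,O2)→filled(O2,P4) ✗  (D4,P5,O4)→filled(O4,P5) ✓
Counterexamples (restrictor triples failing the scope): 6.

6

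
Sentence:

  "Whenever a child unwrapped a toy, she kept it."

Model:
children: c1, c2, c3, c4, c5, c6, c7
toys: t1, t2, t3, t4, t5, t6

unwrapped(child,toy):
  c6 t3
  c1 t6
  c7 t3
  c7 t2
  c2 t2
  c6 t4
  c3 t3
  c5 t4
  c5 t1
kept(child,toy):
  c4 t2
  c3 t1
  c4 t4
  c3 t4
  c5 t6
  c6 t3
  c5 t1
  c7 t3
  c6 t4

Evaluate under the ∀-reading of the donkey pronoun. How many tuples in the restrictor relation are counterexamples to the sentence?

5

"it" takes "a toy" as antecedent — a donkey pronoun bound across the clause boundary.
Strong reading: for every (c,t) with unwrapped(c,t), kept(c,t).
Restrictor pairs: (c1,t6) ✗  (c2,t2) ✗  (c3,t3) ✗  (c5,t1) ✓  (c5,t4) ✗  (c6,t3) ✓  (c6,t4) ✓  (c7,t2) ✗  (c7,t3) ✓
Counterexamples (restrictor pairs failing the scope): 5.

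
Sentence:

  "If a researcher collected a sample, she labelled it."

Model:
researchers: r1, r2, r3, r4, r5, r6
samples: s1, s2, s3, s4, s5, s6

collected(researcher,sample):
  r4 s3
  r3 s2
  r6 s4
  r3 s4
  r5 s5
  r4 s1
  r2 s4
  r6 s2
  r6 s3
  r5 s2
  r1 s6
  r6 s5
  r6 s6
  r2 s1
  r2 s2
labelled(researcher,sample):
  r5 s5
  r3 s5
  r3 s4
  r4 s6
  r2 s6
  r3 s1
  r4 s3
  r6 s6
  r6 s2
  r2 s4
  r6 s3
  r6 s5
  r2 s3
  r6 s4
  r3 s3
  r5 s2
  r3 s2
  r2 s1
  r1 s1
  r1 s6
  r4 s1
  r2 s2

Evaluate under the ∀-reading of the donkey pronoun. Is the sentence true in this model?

"it" takes "a sample" as antecedent — a donkey pronoun bound across the clause boundary.
Strong reading: for every (r,s) with collected(r,s), labelled(r,s).
Restrictor pairs: (r1,s6) ✓  (r2,s1) ✓  (r2,s2) ✓  (r2,s4) ✓  (r3,s2) ✓  (r3,s4) ✓  (r4,s1) ✓  (r4,s3) ✓  (r5,s2) ✓  (r5,s5) ✓  (r6,s2) ✓  (r6,s3) ✓  (r6,s4) ✓  (r6,s5) ✓  (r6,s6) ✓
Every restrictor pair satisfies the scope.

True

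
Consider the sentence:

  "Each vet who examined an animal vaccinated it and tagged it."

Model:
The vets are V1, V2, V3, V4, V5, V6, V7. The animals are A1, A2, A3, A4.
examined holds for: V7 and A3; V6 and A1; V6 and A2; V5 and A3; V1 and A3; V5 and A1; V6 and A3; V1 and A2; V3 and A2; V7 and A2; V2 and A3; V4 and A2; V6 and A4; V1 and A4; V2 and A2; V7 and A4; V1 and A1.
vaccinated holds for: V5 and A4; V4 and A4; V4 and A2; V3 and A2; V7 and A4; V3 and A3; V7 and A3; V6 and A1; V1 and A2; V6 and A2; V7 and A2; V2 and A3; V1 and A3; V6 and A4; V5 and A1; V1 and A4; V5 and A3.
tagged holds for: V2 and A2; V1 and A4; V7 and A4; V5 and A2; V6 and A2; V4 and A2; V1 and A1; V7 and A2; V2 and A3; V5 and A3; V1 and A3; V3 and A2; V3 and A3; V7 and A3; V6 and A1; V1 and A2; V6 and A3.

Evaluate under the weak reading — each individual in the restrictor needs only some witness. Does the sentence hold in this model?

True

"it" takes "an animal" as antecedent — a donkey pronoun bound across the clause boundary.
Weak reading: every vet v with some examined-animal has at least one examined-animal a such that vaccinated(v,a) ∧ tagged(v,a).
Per vet: V1:✓  V2:✓  V3:✓  V4:✓  V5:✓  V6:✓  V7:✓
Every vet in the restrictor has a witness.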